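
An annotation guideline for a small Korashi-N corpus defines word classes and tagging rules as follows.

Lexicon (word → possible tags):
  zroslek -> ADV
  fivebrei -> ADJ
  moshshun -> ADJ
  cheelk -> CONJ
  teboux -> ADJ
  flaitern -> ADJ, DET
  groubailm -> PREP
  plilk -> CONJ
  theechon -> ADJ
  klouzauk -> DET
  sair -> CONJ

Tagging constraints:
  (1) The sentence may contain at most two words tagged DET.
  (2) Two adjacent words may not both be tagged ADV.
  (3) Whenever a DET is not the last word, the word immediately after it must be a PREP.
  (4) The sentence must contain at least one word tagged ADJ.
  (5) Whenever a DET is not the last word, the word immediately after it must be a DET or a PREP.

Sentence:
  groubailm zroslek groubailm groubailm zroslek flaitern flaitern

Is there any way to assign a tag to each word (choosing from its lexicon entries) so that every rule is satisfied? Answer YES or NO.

Candidates per position — 1:groubailm {PREP}; 2:zroslek {ADV}; 3:groubailm {PREP}; 4:groubailm {PREP}; 5:zroslek {ADV}; 6:flaitern {ADJ,DET}; 7:flaitern {ADJ,DET}.
One satisfying assignment: PREP ADV PREP PREP ADV ADJ ADJ.
Rule-by-rule: rule 1 ✓; rule 2 ✓; rule 3 ✓; rule 4 ✓; rule 5 ✓.

YES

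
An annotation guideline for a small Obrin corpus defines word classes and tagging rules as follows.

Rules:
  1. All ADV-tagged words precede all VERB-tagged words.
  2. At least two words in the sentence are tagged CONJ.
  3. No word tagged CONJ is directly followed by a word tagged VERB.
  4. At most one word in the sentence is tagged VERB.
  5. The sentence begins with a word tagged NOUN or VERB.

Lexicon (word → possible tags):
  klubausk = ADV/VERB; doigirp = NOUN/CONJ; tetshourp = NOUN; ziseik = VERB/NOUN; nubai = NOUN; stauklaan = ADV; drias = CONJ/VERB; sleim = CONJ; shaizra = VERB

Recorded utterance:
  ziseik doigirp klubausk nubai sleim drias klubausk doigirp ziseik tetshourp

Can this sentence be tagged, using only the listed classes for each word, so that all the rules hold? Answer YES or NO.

YES

Candidates per position — 1:ziseik {VERB,NOUN}; 2:doigirp {NOUN,CONJ}; 3:klubausk {ADV,VERB}; 4:nubai {NOUN}; 5:sleim {CONJ}; 6:drias {CONJ,VERB}; 7:klubausk {ADV,VERB}; 8:doigirp {NOUN,CONJ}; 9:ziseik {VERB,NOUN}; 10:tetshourp {NOUN}.
One satisfying assignment: NOUN NOUN ADV NOUN CONJ CONJ ADV CONJ NOUN NOUN.
Verifying each rule — rule 1 ✓; rule 2 ✓; rule 3 ✓; rule 4 ✓; rule 5 ✓.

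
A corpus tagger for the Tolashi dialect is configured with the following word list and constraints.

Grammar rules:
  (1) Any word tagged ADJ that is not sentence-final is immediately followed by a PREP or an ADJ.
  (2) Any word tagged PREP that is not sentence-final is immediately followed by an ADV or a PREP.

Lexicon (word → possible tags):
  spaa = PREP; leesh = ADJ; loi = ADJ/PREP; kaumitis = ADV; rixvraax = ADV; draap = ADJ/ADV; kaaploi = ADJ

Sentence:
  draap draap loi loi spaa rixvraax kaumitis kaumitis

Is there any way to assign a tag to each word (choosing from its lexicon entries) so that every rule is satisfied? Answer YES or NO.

Candidates per position — 1:draap {ADJ,ADV}; 2:draap {ADJ,ADV}; 3:loi {ADJ,PREP}; 4:loi {ADJ,PREP}; 5:spaa {PREP}; 6:rixvraax {ADV}; 7:kaumitis {ADV}; 8:kaumitis {ADV}.
One satisfying assignment: ADV ADV ADJ ADJ PREP ADV ADV ADV.
Verifying each rule — rule 1 ok; rule 2 ok.

YES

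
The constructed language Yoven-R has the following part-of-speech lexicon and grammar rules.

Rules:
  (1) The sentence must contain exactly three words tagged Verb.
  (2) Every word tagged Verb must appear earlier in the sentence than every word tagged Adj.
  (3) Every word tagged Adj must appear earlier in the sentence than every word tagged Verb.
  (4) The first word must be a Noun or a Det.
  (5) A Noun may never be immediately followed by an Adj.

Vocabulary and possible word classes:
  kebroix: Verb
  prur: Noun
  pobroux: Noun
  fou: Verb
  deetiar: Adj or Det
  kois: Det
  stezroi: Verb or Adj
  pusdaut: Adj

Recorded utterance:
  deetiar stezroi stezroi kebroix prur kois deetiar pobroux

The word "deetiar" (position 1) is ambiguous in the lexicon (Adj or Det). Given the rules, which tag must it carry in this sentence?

Det

Candidates per position — 1:deetiar {Adj,Det}; 2:stezroi {Verb,Adj}; 3:stezroi {Verb,Adj}; 4:kebroix {Verb}; 5:prur {Noun}; 6:kois {Det}; 7:deetiar {Adj,Det}; 8:pobroux {Noun}.
Word 1 cannot be Adj — rule 2 would then fail for every completion. It is Det.
Word 2 cannot be Adj — rule 1 would then fail for every completion. It is Verb.
Word 3 cannot be Adj — rule 1 would then fail for every completion. It is Verb.
Word 7 cannot be Adj — rule 3 would then fail for every completion. It is Det.
So the tagging must be: Det Verb Verb Verb Noun Det Det Noun.
Verifying each rule — rule 1 ✓; rule 2 ✓; rule 3 ✓; rule 4 ✓; rule 5 ✓.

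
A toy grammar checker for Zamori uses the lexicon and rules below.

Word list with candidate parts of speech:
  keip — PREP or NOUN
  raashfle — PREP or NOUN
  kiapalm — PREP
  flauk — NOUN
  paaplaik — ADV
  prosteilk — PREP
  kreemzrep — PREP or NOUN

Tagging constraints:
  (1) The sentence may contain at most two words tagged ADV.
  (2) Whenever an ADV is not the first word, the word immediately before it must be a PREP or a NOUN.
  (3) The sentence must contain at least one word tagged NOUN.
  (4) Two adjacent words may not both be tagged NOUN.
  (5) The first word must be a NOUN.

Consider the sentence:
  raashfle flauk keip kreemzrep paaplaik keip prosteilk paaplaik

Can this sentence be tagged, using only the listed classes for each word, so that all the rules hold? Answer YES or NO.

Candidates per position — 1:raashfle {PREP,NOUN}; 2:flauk {NOUN}; 3:keip {PREP,NOUN}; 4:kreemzrep {PREP,NOUN}; 5:paaplaik {ADV}; 6:keip {PREP,NOUN}; 7:prosteilk {PREP}; 8:paaplaik {ADV}.
Every candidate sequence violates at least one rule; no consistent tagging exists.

NO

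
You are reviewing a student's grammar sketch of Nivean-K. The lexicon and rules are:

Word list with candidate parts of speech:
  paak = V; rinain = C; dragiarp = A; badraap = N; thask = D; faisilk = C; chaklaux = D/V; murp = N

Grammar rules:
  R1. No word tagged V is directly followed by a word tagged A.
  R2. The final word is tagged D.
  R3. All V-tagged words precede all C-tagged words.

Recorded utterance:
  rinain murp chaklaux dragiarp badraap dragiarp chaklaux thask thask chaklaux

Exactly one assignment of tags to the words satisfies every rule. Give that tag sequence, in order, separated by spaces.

C N D A N A D D D D

Candidates per position — 1:rinain {C}; 2:murp {N}; 3:chaklaux {D,V}; 4:dragiarp {A}; 5:badraap {N}; 6:dragiarp {A}; 7:chaklaux {D,V}; 8:thask {D}; 9:thask {D}; 10:chaklaux {D,V}.
Position 3: V is ruled out by rule 1; that leaves D.
Position 7: V is ruled out by rule 3; that leaves D.
Position 10: V is ruled out by rule 2; that leaves D.
That leaves exactly one tagging: C N D A N A D D D D.
Rule-by-rule: rule 1 ok; rule 2 ok; rule 3 ok.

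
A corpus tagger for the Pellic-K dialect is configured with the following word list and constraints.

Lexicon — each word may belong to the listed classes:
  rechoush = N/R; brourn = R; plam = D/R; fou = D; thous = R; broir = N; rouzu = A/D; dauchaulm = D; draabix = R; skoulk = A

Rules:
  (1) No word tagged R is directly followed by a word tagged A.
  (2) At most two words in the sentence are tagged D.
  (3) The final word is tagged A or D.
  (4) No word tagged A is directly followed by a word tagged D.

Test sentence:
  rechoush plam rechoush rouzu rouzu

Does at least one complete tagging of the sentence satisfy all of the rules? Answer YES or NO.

Candidates per position — 1:rechoush {N,R}; 2:plam {D,R}; 3:rechoush {N,R}; 4:rouzu {A,D}; 5:rouzu {A,D}.
One satisfying assignment: R R N D A.
Check: rule 1 holds; rule 2 holds; rule 3 holds; rule 4 holds.

YES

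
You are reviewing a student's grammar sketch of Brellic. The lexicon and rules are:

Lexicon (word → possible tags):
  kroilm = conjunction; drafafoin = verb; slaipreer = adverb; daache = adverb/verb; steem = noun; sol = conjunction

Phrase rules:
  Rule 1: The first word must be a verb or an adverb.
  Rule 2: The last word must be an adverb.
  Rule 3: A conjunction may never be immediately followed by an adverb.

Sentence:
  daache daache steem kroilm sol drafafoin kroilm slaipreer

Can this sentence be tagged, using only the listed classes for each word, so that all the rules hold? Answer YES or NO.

NO

Candidates per position — 1:daache {adverb,verb}; 2:daache {adverb,verb}; 3:steem {noun}; 4:kroilm {conjunction}; 5:sol {conjunction}; 6:drafafoin {verb}; 7:kroilm {conjunction}; 8:slaipreer {adverb}.
Rule 3 cannot be satisfied by any choice of tags from the lexicon.
So there is no consistent tagging.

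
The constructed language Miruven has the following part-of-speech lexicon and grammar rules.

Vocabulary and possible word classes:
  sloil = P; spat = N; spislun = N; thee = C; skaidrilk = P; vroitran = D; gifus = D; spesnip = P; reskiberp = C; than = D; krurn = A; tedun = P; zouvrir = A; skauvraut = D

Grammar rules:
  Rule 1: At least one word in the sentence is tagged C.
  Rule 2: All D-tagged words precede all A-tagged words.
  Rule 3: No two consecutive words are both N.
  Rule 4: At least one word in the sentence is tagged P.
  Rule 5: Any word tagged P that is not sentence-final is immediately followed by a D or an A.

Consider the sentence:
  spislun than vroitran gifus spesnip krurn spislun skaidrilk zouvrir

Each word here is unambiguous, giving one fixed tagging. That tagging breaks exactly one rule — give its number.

1

Fixed tagging: N D D D P A N P A.
Checking each rule: R1 violated, R2 holds, R3 holds, R4 holds, R5 holds.
Only rule 1 fails.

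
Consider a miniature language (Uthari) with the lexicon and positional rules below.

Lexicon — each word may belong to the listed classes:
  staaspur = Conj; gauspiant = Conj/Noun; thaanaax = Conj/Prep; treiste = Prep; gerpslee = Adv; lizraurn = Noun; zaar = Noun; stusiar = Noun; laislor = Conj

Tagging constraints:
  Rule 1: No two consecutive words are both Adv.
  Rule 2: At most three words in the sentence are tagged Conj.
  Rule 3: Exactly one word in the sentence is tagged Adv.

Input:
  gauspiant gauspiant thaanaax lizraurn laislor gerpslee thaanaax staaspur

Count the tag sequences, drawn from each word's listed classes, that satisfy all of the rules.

Candidates per position — 1:gauspiant {Conj,Noun}; 2:gauspiant {Conj,Noun}; 3:thaanaax {Conj,Prep}; 4:lizraurn {Noun}; 5:laislor {Conj}; 6:gerpslee {Adv}; 7:thaanaax {Conj,Prep}; 8:staaspur {Conj}.
There are 16 candidate sequences in total.
The sequences that satisfy every rule: Conj Noun Prep Noun Conj Adv Prep Conj; Noun Conj Prep Noun Conj Adv Prep Conj; Noun Noun Conj Noun Conj Adv Prep Conj; Noun Noun Prep Noun Conj Adv Conj Conj; Noun Noun Prep Noun Conj Adv Prep Conj.
Count = 5.

5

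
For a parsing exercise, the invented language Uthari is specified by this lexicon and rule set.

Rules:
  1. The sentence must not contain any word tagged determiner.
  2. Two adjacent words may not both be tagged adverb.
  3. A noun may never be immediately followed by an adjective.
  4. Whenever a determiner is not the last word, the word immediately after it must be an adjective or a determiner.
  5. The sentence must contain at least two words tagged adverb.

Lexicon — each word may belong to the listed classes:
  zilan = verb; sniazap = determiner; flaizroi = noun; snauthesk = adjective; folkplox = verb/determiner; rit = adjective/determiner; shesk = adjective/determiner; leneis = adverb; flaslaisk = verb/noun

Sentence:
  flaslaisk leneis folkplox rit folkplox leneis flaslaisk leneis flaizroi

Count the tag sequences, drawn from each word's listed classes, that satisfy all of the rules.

Candidates per position — 1:flaslaisk {verb,noun}; 2:leneis {adverb}; 3:folkplox {verb,determiner}; 4:rit {adjective,determiner}; 5:folkplox {verb,determiner}; 6:leneis {adverb}; 7:flaslaisk {verb,noun}; 8:leneis {adverb}; 9:flaizroi {noun}.
There are 32 candidate sequences in total.
The sequences that satisfy every rule: verb adverb verb adjective verb adverb verb adverb noun; verb adverb verb adjective verb adverb noun adverb noun; noun adverb verb adjective verb adverb verb adverb noun; noun adverb verb adjective verb adverb noun adverb noun.
Count = 4.

4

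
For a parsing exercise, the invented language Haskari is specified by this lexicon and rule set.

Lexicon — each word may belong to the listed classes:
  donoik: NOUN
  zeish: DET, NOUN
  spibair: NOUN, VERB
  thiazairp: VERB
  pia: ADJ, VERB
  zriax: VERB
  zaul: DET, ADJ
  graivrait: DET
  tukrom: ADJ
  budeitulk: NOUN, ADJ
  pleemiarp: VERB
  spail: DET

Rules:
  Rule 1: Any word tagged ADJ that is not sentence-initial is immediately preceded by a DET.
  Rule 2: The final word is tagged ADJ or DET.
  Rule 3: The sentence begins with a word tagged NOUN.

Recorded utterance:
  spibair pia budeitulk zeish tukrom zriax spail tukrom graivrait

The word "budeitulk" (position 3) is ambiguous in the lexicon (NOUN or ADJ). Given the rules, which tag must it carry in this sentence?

NOUN

Candidates per position — 1:spibair {NOUN,VERB}; 2:pia {ADJ,VERB}; 3:budeitulk {NOUN,ADJ}; 4:zeish {DET,NOUN}; 5:tukrom {ADJ}; 6:zriax {VERB}; 7:spail {DET}; 8:tukrom {ADJ}; 9:graivrait {DET}.
Position 1: tagging it VERB would leave rule 3 unsatisfiable, so it must be NOUN.
Position 2: tagging it ADJ would leave rule 1 unsatisfiable, so it must be VERB.
Position 3: tagging it ADJ would leave rule 1 unsatisfiable, so it must be NOUN.
Position 4: tagging it NOUN would leave rule 1 unsatisfiable, so it must be DET.
That leaves exactly one tagging: NOUN VERB NOUN DET ADJ VERB DET ADJ DET.
Verifying each rule — rule 1 holds; rule 2 holds; rule 3 holds.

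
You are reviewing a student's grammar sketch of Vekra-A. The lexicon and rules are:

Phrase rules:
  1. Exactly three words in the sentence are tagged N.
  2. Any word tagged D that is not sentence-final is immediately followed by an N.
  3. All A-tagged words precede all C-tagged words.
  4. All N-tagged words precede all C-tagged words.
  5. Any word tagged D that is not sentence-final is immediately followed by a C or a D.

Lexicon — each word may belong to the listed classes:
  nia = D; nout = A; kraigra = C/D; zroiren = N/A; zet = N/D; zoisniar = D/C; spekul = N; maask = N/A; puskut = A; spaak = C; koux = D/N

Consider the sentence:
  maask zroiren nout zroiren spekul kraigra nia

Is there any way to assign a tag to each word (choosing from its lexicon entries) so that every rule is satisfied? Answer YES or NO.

YES

Candidates per position — 1:maask {N,A}; 2:zroiren {N,A}; 3:nout {A}; 4:zroiren {N,A}; 5:spekul {N}; 6:kraigra {C,D}; 7:nia {D}.
One satisfying assignment: N N A A N C D.
Checking: rule 1 satisfied; rule 2 satisfied; rule 3 satisfied; rule 4 satisfied; rule 5 satisfied.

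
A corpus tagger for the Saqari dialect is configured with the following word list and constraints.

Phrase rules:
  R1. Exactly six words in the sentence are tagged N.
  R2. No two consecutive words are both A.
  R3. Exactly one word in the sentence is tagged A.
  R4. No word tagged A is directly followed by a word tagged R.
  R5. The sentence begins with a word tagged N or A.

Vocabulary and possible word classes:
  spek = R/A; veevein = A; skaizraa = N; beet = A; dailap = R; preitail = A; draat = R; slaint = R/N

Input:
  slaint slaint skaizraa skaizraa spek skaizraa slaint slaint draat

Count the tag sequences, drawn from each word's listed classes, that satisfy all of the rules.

Candidates per position — 1:slaint {R,N}; 2:slaint {R,N}; 3:skaizraa {N}; 4:skaizraa {N}; 5:spek {R,A}; 6:skaizraa {N}; 7:slaint {R,N}; 8:slaint {R,N}; 9:draat {R}.
There are 32 candidate sequences in total.
The sequences that satisfy every rule: N R N N A N N N R; N N N N A N R N R; N N N N A N N R R.
Count = 3.

3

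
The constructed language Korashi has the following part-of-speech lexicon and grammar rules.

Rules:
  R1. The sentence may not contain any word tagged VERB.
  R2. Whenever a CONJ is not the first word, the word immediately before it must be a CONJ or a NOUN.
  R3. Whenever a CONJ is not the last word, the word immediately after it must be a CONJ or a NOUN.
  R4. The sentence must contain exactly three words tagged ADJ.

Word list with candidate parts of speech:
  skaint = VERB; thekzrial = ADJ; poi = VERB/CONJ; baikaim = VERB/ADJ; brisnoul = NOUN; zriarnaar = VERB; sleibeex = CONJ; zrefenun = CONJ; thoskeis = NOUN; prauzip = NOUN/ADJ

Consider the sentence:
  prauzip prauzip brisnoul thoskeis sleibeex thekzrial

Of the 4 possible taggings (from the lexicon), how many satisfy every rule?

Candidates per position — 1:prauzip {NOUN,ADJ}; 2:prauzip {NOUN,ADJ}; 3:brisnoul {NOUN}; 4:thoskeis {NOUN}; 5:sleibeex {CONJ}; 6:thekzrial {ADJ}.
There are 4 candidate sequences in total.
Rule 3 cannot be satisfied by any choice of tags from the lexicon.
So there is no consistent tagging.
Count = 0.

0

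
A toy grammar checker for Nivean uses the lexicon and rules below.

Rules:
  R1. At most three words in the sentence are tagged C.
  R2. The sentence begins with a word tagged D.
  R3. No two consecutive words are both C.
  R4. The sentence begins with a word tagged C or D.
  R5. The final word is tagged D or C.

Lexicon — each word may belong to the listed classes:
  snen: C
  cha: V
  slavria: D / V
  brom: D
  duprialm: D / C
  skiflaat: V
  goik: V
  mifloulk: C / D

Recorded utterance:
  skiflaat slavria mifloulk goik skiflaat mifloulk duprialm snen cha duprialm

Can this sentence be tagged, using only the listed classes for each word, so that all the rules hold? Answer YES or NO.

Candidates per position — 1:skiflaat {V}; 2:slavria {D,V}; 3:mifloulk {C,D}; 4:goik {V}; 5:skiflaat {V}; 6:mifloulk {C,D}; 7:duprialm {D,C}; 8:snen {C}; 9:cha {V}; 10:duprialm {D,C}.
Rule 2 cannot be satisfied by any choice of tags from the lexicon.
So there is no consistent tagging.

NO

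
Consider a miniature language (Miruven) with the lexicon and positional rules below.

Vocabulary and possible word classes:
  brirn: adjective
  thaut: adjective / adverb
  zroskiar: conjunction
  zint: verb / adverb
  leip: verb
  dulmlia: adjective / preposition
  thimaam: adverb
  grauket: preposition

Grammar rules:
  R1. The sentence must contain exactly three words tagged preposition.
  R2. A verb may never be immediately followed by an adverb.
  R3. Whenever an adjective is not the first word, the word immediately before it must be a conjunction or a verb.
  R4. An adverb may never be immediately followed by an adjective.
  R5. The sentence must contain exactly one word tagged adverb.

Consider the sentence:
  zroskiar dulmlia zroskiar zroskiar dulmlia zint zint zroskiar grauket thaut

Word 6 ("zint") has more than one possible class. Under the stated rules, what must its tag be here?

Candidates per position — 1:zroskiar {conjunction}; 2:dulmlia {adjective,preposition}; 3:zroskiar {conjunction}; 4:zroskiar {conjunction}; 5:dulmlia {adjective,preposition}; 6:zint {verb,adverb}; 7:zint {verb,adverb}; 8:zroskiar {conjunction}; 9:grauket {preposition}; 10:thaut {adjective,adverb}.
Position 2: adjective is ruled out by rule 1; that leaves preposition.
Position 5: adjective is ruled out by rule 1; that leaves preposition.
Position 10: adjective is ruled out by rule 3; that leaves adverb.
Position 6: adverb is ruled out by rule 5; that leaves verb.
Position 7: adverb is ruled out by rule 2; that leaves verb.
That leaves exactly one tagging: conjunction preposition conjunction conjunction preposition verb verb conjunction preposition adverb.
Verifying each rule — rule 1 satisfied; rule 2 satisfied; rule 3 satisfied; rule 4 satisfied; rule 5 satisfied.

verb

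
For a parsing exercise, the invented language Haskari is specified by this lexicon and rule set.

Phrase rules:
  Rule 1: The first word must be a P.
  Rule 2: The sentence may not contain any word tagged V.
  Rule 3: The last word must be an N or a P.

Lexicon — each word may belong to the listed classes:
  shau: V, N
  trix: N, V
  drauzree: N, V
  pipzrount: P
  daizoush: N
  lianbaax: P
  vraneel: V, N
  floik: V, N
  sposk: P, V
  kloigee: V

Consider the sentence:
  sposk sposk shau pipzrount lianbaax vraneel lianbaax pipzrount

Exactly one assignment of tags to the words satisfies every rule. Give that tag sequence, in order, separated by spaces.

P P N P P N P P

Candidates per position — 1:sposk {P,V}; 2:sposk {P,V}; 3:shau {V,N}; 4:pipzrount {P}; 5:lianbaax {P}; 6:vraneel {V,N}; 7:lianbaax {P}; 8:pipzrount {P}.
Position 1: V is ruled out by rule 1; that leaves P.
Position 2: V is ruled out by rule 2; that leaves P.
Position 3: V is ruled out by rule 2; that leaves N.
Position 6: V is ruled out by rule 2; that leaves N.
So the tagging must be: P P N P P N P P.
Verifying each rule — rule 1 ✓; rule 2 ✓; rule 3 ✓.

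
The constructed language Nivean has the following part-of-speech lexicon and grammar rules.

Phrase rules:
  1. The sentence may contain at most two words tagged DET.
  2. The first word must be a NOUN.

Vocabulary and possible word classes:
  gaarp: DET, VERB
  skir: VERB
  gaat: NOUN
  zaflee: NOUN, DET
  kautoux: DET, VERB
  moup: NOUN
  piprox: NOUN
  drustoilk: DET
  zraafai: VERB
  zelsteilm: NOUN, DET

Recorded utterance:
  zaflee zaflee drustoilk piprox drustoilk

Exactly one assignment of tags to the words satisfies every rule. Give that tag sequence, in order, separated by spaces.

NOUN NOUN DET NOUN DET

Candidates per position — 1:zaflee {NOUN,DET}; 2:zaflee {NOUN,DET}; 3:drustoilk {DET}; 4:piprox {NOUN}; 5:drustoilk {DET}.
Position 1: DET is ruled out by rule 1; that leaves NOUN.
Position 2: DET is ruled out by rule 1; that leaves NOUN.
So the tagging must be: NOUN NOUN DET NOUN DET.
Rule-by-rule: rule 1 satisfied; rule 2 satisfied.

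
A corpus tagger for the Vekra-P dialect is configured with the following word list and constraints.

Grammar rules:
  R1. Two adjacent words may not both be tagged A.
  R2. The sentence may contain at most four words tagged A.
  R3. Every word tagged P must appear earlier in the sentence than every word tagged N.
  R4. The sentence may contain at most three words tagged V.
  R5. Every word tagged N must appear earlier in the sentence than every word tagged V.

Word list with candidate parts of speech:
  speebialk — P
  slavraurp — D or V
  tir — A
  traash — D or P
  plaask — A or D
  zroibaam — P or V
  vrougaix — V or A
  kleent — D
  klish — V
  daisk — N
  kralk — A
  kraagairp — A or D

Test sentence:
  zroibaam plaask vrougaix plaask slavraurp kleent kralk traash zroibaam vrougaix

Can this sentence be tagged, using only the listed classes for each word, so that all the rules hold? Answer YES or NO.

Candidates per position — 1:zroibaam {P,V}; 2:plaask {A,D}; 3:vrougaix {V,A}; 4:plaask {A,D}; 5:slavraurp {D,V}; 6:kleent {D}; 7:kralk {A}; 8:traash {D,P}; 9:zroibaam {P,V}; 10:vrougaix {V,A}.
One satisfying assignment: P A V A V D A P P V.
Checking: rule 1 ✓; rule 2 ✓; rule 3 ✓; rule 4 ✓; rule 5 ✓.

YES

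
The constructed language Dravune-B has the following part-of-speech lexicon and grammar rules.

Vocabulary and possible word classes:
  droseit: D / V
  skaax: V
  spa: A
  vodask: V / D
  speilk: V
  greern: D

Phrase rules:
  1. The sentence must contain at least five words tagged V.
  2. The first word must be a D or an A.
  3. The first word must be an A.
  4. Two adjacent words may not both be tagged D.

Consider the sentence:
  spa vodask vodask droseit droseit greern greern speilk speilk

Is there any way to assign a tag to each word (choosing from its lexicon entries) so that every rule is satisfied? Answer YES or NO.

Candidates per position — 1:spa {A}; 2:vodask {V,D}; 3:vodask {V,D}; 4:droseit {D,V}; 5:droseit {D,V}; 6:greern {D}; 7:greern {D}; 8:speilk {V}; 9:speilk {V}.
Rule 4 cannot be satisfied by any choice of tags from the lexicon.
So there is no consistent tagging.

NO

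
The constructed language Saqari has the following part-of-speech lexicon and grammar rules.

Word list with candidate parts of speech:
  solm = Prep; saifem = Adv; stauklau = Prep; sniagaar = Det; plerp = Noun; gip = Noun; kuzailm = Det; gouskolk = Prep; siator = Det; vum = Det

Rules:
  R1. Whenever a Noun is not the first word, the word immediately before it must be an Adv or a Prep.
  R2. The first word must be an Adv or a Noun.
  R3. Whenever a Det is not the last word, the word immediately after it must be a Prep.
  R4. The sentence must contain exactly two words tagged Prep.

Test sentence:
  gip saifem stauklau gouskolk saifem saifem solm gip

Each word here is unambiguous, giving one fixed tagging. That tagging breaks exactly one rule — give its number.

4

Fixed tagging: Noun Adv Prep Prep Adv Adv Prep Noun.
Checking each rule: R1 ok, R2 ok, R3 ok, R4 fails.
Only rule 4 fails.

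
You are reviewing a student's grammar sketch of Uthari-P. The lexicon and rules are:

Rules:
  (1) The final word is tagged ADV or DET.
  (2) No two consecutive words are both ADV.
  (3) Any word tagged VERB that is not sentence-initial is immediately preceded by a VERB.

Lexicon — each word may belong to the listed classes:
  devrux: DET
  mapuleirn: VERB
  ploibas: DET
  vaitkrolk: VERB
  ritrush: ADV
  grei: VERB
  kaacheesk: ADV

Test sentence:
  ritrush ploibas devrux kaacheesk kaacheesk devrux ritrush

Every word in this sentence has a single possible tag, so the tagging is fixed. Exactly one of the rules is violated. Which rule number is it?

2

Fixed tagging: ADV DET DET ADV ADV DET ADV.
Applying the rules: R1 pass, R2 fail, R3 pass.
Only rule 2 fails.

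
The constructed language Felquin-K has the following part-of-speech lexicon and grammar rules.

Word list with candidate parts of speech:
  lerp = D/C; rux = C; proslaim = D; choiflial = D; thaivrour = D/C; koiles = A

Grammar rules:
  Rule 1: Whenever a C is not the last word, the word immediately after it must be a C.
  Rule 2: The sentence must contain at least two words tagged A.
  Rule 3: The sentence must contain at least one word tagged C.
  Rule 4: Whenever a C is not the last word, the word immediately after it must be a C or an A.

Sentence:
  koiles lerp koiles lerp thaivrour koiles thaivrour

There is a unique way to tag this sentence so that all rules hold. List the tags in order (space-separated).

Candidates per position — 1:koiles {A}; 2:lerp {D,C}; 3:koiles {A}; 4:lerp {D,C}; 5:thaivrour {D,C}; 6:koiles {A}; 7:thaivrour {D,C}.
Position 2: C is ruled out by rule 1; that leaves D.
Position 4: C is ruled out by rule 1; that leaves D.
Position 5: C is ruled out by rule 1; that leaves D.
Position 7: D is ruled out by rule 3; that leaves C.
The unique satisfying tagging is: A D A D D A C.
Rule-by-rule: rule 1 holds; rule 2 holds; rule 3 holds; rule 4 holds.

A D A D D A C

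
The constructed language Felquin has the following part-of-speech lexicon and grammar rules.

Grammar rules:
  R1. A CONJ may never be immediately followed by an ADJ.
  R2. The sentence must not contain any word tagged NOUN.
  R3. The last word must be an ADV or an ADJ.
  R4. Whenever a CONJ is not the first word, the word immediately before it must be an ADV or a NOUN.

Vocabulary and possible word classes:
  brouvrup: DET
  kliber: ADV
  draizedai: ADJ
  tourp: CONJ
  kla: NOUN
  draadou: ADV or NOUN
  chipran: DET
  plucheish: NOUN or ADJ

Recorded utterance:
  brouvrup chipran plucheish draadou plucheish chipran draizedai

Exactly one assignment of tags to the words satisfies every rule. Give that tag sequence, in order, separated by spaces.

DET DET ADJ ADV ADJ DET ADJ

Candidates per position — 1:brouvrup {DET}; 2:chipran {DET}; 3:plucheish {NOUN,ADJ}; 4:draadou {ADV,NOUN}; 5:plucheish {NOUN,ADJ}; 6:chipran {DET}; 7:draizedai {ADJ}.
Word 3 cannot be NOUN — rule 2 would then fail for every completion. It is ADJ.
Word 4 cannot be NOUN — rule 2 would then fail for every completion. It is ADV.
Word 5 cannot be NOUN — rule 2 would then fail for every completion. It is ADJ.
That leaves exactly one tagging: DET DET ADJ ADV ADJ DET ADJ.
Check: rule 1 satisfied; rule 2 satisfied; rule 3 satisfied; rule 4 satisfied.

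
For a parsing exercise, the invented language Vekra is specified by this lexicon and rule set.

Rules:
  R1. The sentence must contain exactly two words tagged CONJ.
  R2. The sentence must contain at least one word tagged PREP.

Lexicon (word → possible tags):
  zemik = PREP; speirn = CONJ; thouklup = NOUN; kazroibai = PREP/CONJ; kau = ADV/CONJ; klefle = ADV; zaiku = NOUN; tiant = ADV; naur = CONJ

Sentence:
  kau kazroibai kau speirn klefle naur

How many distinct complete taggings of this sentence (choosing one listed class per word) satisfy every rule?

1

Candidates per position — 1:kau {ADV,CONJ}; 2:kazroibai {PREP,CONJ}; 3:kau {ADV,CONJ}; 4:speirn {CONJ}; 5:klefle {ADV}; 6:naur {CONJ}.
There are 8 candidate sequences in total.
The sequences that satisfy every rule: ADV PREP ADV CONJ ADV CONJ.
Count = 1.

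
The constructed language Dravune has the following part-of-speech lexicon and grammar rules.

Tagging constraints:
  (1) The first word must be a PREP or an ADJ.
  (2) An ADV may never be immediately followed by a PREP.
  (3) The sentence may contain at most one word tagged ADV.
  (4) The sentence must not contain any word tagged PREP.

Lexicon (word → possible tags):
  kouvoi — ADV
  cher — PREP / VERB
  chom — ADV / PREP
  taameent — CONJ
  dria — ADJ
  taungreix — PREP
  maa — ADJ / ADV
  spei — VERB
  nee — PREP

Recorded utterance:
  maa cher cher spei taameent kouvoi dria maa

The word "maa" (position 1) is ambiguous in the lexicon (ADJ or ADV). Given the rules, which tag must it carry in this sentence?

Candidates per position — 1:maa {ADJ,ADV}; 2:cher {PREP,VERB}; 3:cher {PREP,VERB}; 4:spei {VERB}; 5:taameent {CONJ}; 6:kouvoi {ADV}; 7:dria {ADJ}; 8:maa {ADJ,ADV}.
Position 1: ADV is ruled out by rule 1; that leaves ADJ.
Position 2: PREP is ruled out by rule 4; that leaves VERB.
Position 3: PREP is ruled out by rule 4; that leaves VERB.
Position 8: ADV is ruled out by rule 3; that leaves ADJ.
That leaves exactly one tagging: ADJ VERB VERB VERB CONJ ADV ADJ ADJ.
Verifying each rule — rule 1 ok; rule 2 ok; rule 3 ok; rule 4 ok.

ADJ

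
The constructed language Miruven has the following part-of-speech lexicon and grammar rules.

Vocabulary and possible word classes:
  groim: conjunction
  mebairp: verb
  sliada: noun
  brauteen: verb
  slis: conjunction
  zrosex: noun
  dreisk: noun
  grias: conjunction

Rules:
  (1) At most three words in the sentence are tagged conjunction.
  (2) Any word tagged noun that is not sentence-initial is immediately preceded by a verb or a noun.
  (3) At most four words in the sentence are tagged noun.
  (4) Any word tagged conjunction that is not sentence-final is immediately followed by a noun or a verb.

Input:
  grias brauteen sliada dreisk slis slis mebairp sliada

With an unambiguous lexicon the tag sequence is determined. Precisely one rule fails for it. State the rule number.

4

Fixed tagging: conjunction verb noun noun conjunction conjunction verb noun.
Applying the rules: R1 ok, R2 ok, R3 ok, R4 fails.
Only rule 4 fails.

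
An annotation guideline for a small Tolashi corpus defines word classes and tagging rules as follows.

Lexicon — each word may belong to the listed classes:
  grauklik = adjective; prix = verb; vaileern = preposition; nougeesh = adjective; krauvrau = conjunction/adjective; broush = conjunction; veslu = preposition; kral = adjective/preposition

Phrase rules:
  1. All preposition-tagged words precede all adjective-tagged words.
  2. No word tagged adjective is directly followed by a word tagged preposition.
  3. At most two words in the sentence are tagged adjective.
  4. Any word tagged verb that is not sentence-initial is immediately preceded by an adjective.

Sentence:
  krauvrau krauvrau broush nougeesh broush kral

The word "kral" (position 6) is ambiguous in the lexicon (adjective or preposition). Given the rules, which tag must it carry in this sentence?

Candidates per position — 1:krauvrau {conjunction,adjective}; 2:krauvrau {conjunction,adjective}; 3:broush {conjunction}; 4:nougeesh {adjective}; 5:broush {conjunction}; 6:kral {adjective,preposition}.
Position 6: tagging it preposition would leave rule 1 unsatisfiable, so it must be adjective.
Position 1: tagging it adjective would leave rule 3 unsatisfiable, so it must be conjunction.
Position 2: tagging it adjective would leave rule 3 unsatisfiable, so it must be conjunction.
The only consistent sequence is: conjunction conjunction conjunction adjective conjunction adjective.
Rule-by-rule: rule 1 holds; rule 2 holds; rule 3 holds; rule 4 holds.

adjective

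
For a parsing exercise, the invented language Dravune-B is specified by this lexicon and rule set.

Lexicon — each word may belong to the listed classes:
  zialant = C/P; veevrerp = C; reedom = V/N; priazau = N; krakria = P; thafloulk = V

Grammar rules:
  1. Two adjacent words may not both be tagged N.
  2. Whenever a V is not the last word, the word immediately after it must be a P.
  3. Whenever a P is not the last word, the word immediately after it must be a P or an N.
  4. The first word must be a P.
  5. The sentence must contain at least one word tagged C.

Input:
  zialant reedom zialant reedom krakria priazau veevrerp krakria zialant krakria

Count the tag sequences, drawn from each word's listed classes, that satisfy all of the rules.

3

Candidates per position — 1:zialant {C,P}; 2:reedom {V,N}; 3:zialant {C,P}; 4:reedom {V,N}; 5:krakria {P}; 6:priazau {N}; 7:veevrerp {C}; 8:krakria {P}; 9:zialant {C,P}; 10:krakria {P}.
There are 32 candidate sequences in total.
The sequences that satisfy every rule: P N C V P N C P P P; P N C N P N C P P P; P N P N P N C P P P.
Count = 3.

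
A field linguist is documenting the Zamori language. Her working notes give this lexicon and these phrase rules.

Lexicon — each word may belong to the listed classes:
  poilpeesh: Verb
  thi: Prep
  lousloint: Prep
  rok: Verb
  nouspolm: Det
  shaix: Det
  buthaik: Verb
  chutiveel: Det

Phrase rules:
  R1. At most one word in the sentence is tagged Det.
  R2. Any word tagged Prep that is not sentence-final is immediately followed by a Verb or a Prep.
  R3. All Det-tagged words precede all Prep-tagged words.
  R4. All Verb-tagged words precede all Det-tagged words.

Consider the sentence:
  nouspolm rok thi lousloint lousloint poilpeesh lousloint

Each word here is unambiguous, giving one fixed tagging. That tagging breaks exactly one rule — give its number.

4

Fixed tagging: Det Verb Prep Prep Prep Verb Prep.
Rule check: R1 holds, R2 holds, R3 holds, R4 violated.
Only rule 4 fails.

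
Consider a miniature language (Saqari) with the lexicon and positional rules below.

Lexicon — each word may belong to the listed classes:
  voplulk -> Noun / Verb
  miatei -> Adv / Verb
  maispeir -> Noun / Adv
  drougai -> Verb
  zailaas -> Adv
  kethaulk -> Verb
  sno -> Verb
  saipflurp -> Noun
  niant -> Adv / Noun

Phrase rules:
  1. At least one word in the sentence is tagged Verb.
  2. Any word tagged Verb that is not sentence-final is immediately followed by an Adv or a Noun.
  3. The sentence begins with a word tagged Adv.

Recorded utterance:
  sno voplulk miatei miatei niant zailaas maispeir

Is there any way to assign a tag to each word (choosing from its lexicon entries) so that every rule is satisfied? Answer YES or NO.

Candidates per position — 1:sno {Verb}; 2:voplulk {Noun,Verb}; 3:miatei {Adv,Verb}; 4:miatei {Adv,Verb}; 5:niant {Adv,Noun}; 6:zailaas {Adv}; 7:maispeir {Noun,Adv}.
Rule 3 cannot be satisfied by any choice of tags from the lexicon.
So there is no consistent tagging.

NO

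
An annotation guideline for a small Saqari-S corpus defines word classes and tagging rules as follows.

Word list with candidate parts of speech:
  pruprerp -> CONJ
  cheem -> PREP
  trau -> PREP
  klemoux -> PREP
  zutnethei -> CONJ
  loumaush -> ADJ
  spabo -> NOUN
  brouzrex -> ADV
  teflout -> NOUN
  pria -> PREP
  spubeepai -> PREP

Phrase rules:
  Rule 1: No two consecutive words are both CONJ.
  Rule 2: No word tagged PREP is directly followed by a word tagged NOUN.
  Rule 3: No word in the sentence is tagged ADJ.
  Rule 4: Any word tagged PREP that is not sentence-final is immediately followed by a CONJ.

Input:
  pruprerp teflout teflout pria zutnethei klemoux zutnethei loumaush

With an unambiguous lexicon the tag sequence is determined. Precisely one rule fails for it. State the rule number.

Fixed tagging: CONJ NOUN NOUN PREP CONJ PREP CONJ ADJ.
Rule check: R1 ✓, R2 ✓, R3 ✗, R4 ✓.
Only rule 3 fails.

3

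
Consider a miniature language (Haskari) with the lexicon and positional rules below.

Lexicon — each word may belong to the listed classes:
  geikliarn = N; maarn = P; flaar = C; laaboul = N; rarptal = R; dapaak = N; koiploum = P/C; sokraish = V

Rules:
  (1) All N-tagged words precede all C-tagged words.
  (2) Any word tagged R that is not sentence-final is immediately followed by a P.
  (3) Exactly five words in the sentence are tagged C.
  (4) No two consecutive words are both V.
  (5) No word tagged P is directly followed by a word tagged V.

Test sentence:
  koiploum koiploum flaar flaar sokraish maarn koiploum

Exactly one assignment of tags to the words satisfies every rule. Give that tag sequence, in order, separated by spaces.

Candidates per position — 1:koiploum {P,C}; 2:koiploum {P,C}; 3:flaar {C}; 4:flaar {C}; 5:sokraish {V}; 6:maarn {P}; 7:koiploum {P,C}.
Position 1: tagging it P would leave rule 3 unsatisfiable, so it must be C.
Position 2: tagging it P would leave rule 3 unsatisfiable, so it must be C.
Position 7: tagging it P would leave rule 3 unsatisfiable, so it must be C.
That leaves exactly one tagging: C C C C V P C.
Rule-by-rule: rule 1 satisfied; rule 2 satisfied; rule 3 satisfied; rule 4 satisfied; rule 5 satisfied.

C C C C V P C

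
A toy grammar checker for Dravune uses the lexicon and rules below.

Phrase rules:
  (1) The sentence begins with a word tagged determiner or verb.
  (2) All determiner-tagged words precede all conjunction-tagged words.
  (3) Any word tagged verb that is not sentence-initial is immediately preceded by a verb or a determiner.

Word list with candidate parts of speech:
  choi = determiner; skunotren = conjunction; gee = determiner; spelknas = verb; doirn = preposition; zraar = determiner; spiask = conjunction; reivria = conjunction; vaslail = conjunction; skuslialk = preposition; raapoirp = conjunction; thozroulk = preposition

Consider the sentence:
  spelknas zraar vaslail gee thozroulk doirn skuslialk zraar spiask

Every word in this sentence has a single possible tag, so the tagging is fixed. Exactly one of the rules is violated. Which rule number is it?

Fixed tagging: verb determiner conjunction determiner preposition preposition preposition determiner conjunction.
Applying the rules: R1 pass, R2 fail, R3 pass.
Only rule 2 fails.

2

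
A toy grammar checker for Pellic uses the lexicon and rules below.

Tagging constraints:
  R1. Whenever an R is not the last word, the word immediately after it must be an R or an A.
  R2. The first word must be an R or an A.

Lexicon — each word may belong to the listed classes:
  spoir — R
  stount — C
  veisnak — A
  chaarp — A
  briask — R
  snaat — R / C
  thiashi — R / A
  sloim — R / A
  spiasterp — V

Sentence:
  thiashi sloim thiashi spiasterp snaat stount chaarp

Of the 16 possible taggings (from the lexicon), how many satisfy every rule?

4

Candidates per position — 1:thiashi {R,A}; 2:sloim {R,A}; 3:thiashi {R,A}; 4:spiasterp {V}; 5:snaat {R,C}; 6:stount {C}; 7:chaarp {A}.
There are 16 candidate sequences in total.
The sequences that satisfy every rule: R R A V C C A; R A A V C C A; A R A V C C A; A A A V C C A.
Count = 4.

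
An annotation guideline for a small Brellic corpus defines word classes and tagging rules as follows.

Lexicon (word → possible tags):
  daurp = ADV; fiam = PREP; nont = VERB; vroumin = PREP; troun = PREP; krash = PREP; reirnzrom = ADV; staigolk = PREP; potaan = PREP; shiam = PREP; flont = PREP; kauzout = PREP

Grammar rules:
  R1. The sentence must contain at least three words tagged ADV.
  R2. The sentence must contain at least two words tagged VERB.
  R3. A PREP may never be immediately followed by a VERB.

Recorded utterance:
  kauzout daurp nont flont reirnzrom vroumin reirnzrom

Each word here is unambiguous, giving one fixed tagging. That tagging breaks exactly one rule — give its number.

Fixed tagging: PREP ADV VERB PREP ADV PREP ADV.
Checking each rule: R1 pass, R2 fail, R3 pass.
Only rule 2 fails.

2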